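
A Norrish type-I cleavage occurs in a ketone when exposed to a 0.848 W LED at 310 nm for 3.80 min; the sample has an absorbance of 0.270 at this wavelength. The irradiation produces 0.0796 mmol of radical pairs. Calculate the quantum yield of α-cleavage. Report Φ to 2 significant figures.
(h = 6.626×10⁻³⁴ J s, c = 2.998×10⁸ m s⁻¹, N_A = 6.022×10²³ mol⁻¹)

Φ = 0.34

Product: 0.0796 mmol = 7.96×10⁻⁵ mol.
Photon energy at 310 nm: hc/λ = (6.626×10⁻³⁴)(2.998×10⁸)/(310×10⁻⁹) = 6.408×10⁻¹⁹ J.
Energy delivered: (0.848 W)(228 s) = 193.3 J.
Photons incident: 193.3 / 6.408×10⁻¹⁹ = 3.017×10²⁰, i.e. 3.017×10²⁰/6.022×10²³ = 5.010×10⁻⁴ mol.
Fraction absorbed: 1 − 10^(−0.270) = 0.4630.
Photons absorbed: 0.4630 × 5.010×10⁻⁴ = 2.320×10⁻⁴ mol.
Φ = 7.96×10⁻⁵ mol / 2.320×10⁻⁴ mol photons = 0.34.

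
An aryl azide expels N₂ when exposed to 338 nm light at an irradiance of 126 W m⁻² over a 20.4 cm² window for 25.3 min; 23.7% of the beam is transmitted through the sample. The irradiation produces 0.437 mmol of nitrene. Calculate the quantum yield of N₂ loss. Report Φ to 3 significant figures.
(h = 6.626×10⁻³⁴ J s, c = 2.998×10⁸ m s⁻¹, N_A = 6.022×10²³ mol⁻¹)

Product: 0.437 mmol = 4.37×10⁻⁴ mol.
Photon energy at 338 nm: hc/λ = (6.626×10⁻³⁴)(2.998×10⁸)/(338×10⁻⁹) = 5.877×10⁻¹⁹ J.
Energy delivered: (126 W m⁻²)(20.4×10⁻⁴ m²)(1518 s) = 390.2 J.
Photons incident: 390.2 / 5.877×10⁻¹⁹ = 6.639×10²⁰, i.e. 6.639×10²⁰/6.022×10²³ = 0.001102 mol.
Fraction absorbed: 1 − 23.7/100 = 0.7630.
Photons absorbed: 0.7630 × 0.001102 = 8.408×10⁻⁴ mol.
Φ = 4.37×10⁻⁴ mol / 8.408×10⁻⁴ mol photons = 0.520.

Φ = 0.520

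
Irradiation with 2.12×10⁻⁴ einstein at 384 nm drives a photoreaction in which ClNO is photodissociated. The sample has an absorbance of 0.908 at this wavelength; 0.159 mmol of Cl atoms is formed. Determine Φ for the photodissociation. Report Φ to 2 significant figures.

Product: 0.159 mmol = 1.59×10⁻⁴ mol.
Fraction absorbed: 1 − 10^(−0.908) = 0.8764.
Photons absorbed: 0.8764 × 2.12×10⁻⁴ = 1.858×10⁻⁴ mol.
Φ = 1.59×10⁻⁴ mol / 1.858×10⁻⁴ mol photons = 0.86.

Φ = 0.86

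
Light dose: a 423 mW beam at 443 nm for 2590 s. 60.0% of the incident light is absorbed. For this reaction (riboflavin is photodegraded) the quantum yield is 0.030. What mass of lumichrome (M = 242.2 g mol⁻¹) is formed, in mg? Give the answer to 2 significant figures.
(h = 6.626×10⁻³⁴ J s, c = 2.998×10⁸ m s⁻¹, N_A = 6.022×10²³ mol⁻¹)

18 mg

Photon energy at 443 nm: hc/λ = (6.626×10⁻³⁴)(2.998×10⁸)/(443×10⁻⁹) = 4.484×10⁻¹⁹ J.
Energy delivered: (423 mW)(2590 s) = 1096 J.
Photons incident: 1096 / 4.484×10⁻¹⁹ = 2.444×10²¹, i.e. 2.444×10²¹/6.022×10²³ = 0.004058 mol.
Photons absorbed: 0.600 × 0.004058 = 0.002435 mol.
Product: Φ × n_abs = 0.030 × 0.002435 = 7.305×10⁻⁵ mol.
Mass: 7.305×10⁻⁵ × 242.2 = 0.01769 g = 18 mg.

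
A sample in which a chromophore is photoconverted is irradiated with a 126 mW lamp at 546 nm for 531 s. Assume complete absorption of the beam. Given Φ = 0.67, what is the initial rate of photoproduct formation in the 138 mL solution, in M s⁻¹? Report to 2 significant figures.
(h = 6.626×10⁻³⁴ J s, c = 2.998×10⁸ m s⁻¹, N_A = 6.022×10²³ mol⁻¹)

Photon energy at 546 nm: hc/λ = (6.626×10⁻³⁴)(2.998×10⁸)/(546×10⁻⁹) = 3.638×10⁻¹⁹ J.
Energy delivered: (126 mW)(531 s) = 66.91 J.
Photons incident: 66.91 / 3.638×10⁻¹⁹ = 1.839×10²⁰, i.e. 1.839×10²⁰/6.022×10²³ = 3.054×10⁻⁴ mol.
Product formed: 0.67 × 3.054×10⁻⁴ = 2.046×10⁻⁴ mol.
Rate: 2.046×10⁻⁴ mol / (531 s × 0.138 L) = 2.8×10⁻⁶ M s⁻¹.

2.8×10⁻⁶ M s⁻¹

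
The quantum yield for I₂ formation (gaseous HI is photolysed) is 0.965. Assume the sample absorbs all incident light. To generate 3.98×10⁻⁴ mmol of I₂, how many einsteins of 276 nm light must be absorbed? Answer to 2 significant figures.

Product: 3.98×10⁻⁴ mmol = 3.98×10⁻⁷ mol.
Photons that must be absorbed: 3.98×10⁻⁷ / 0.965 = 4.124×10⁻⁷ mol.

4.1×10⁻⁷ einstein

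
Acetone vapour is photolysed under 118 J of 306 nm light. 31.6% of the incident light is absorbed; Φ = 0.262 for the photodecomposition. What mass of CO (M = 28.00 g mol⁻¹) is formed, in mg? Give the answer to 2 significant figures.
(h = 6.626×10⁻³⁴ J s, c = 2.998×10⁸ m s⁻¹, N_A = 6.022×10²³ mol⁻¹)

0.70 mg

Photon energy at 306 nm: hc/λ = (6.626×10⁻³⁴)(2.998×10⁸)/(306×10⁻⁹) = 6.492×10⁻¹⁹ J.
Photons incident: 118 / 6.492×10⁻¹⁹ = 1.818×10²⁰, i.e. 1.818×10²⁰/6.022×10²³ = 3.019×10⁻⁴ mol.
Photons absorbed: 0.316 × 3.019×10⁻⁴ = 9.540×10⁻⁵ mol.
Product: Φ × n_abs = 0.262 × 9.540×10⁻⁵ = 2.499×10⁻⁵ mol.
Mass: 2.499×10⁻⁵ × 28.00 = 6.997×10⁻⁴ g = 0.70 mg.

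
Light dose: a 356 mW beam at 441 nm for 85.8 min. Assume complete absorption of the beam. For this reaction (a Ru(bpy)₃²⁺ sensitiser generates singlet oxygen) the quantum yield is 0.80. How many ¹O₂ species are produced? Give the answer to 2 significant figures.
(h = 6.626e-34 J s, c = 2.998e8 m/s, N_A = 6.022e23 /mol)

3.3e21 species

Photon energy at 441 nm: hc/λ = (6.626e-34)(2.998e8)/(441e-9) = 4.504e-19 J.
Energy delivered: (356 mW)(5148 s) = 1833 J.
Photons incident: 1833 / 4.504e-19 = 4.070e21, i.e. 4.070e21/6.022e23 = 0.006759 mol.
Product: Φ × n_abs = 0.80 × 0.006759 = 0.005407 mol.
As a count: 0.005407 × 6.022e23 = 3.3e21.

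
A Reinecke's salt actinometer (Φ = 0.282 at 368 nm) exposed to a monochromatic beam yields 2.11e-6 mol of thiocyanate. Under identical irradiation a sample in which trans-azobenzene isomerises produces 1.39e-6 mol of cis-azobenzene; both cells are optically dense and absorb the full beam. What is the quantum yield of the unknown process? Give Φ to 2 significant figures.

Photons absorbed by the actinometer: 2.11e-6 / 0.282 = 7.482e-6 mol.
Φ(unknown) = 1.39e-6 / 7.482e-6 = 0.19.

Φ = 0.19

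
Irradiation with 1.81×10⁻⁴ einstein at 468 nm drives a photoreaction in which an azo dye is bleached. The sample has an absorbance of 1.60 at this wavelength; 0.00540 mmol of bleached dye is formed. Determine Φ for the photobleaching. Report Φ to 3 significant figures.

Φ = 0.0306

Product: 0.00540 mmol = 5.40×10⁻⁶ mol.
Fraction absorbed: 1 − 10^(−1.60) = 0.9749.
Photons absorbed: 0.9749 × 1.81×10⁻⁴ = 1.765×10⁻⁴ mol.
Φ = 5.40×10⁻⁶ mol / 1.765×10⁻⁴ mol photons = 0.0306.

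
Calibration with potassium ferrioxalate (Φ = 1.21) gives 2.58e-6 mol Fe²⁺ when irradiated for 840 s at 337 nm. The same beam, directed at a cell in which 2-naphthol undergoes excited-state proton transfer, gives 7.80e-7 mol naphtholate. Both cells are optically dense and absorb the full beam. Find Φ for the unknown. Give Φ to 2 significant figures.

Photons absorbed by the actinometer: 2.58e-6 / 1.21 = 2.132e-6 mol.
Φ(unknown) = 7.80e-7 / 2.132e-6 = 0.37.

Φ = 0.37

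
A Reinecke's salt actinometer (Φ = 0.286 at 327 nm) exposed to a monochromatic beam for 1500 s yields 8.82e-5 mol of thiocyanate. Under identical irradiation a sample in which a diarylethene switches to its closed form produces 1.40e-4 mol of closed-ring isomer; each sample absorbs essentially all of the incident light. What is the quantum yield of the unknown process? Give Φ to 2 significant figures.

Φ = 0.45

Photons absorbed by the actinometer: 8.82e-5 / 0.286 = 3.084e-4 mol.
Φ(unknown) = 1.40e-4 / 3.084e-4 = 0.45.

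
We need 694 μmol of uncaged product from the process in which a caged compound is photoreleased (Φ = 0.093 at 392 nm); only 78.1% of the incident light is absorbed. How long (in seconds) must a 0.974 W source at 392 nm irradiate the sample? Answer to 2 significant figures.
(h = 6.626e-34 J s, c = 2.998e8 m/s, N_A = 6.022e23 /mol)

Product: 694 μmol = 6.94e-4 mol.
Photons that must be absorbed: 6.94e-4 / 0.093 = 0.007462 mol.
Incident photons needed: 0.007462 / 0.781 = 0.009554 mol.
Photon energy: hc/λ = 5.068e-19 J; per mole, 3.052e5 J mol⁻¹.
Energy required: 0.009554 × 3.052e5 = 2916 J.
Time: 2916 J / 0.974 W = 3000 s.

t ≈ 3000 s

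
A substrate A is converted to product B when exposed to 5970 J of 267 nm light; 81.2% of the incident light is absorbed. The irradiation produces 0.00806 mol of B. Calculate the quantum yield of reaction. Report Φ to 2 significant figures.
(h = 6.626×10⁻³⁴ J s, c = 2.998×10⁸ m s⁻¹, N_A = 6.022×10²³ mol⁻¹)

Photon energy at 267 nm: hc/λ = (6.626×10⁻³⁴)(2.998×10⁸)/(267×10⁻⁹) = 7.440×10⁻¹⁹ J.
Photons incident: 5970 / 7.440×10⁻¹⁹ = 8.024×10²¹, i.e. 8.024×10²¹/6.022×10²³ = 0.01332 mol.
Photons absorbed: 0.812 × 0.01332 = 0.01082 mol.
Φ = 0.00806 mol / 0.01082 mol photons = 0.74.

Φ = 0.74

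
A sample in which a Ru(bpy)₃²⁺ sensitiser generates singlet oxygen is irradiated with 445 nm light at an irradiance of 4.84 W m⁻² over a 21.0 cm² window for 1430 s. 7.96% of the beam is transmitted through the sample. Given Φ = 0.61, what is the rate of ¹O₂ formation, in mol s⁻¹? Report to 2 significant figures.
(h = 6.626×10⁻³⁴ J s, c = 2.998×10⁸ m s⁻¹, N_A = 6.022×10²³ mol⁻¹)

2.1×10⁻⁸ mol s⁻¹

Photon energy at 445 nm: hc/λ = (6.626×10⁻³⁴)(2.998×10⁸)/(445×10⁻⁹) = 4.464×10⁻¹⁹ J.
Energy delivered: (4.84 W m⁻²)(21.0×10⁻⁴ m²)(1430 s) = 14.53 J.
Photons incident: 14.53 / 4.464×10⁻¹⁹ = 3.255×10¹⁹, i.e. 3.255×10¹⁹/6.022×10²³ = 5.405×10⁻⁵ mol.
Fraction absorbed: 1 − 7.96/100 = 0.9204.
Photons absorbed: 0.9204 × 5.405×10⁻⁵ = 4.975×10⁻⁵ mol.
Product formed: 0.61 × 4.975×10⁻⁵ = 3.035×10⁻⁵ mol.
Rate: 3.035×10⁻⁵ / 1430 s = 2.1×10⁻⁸ mol s⁻¹.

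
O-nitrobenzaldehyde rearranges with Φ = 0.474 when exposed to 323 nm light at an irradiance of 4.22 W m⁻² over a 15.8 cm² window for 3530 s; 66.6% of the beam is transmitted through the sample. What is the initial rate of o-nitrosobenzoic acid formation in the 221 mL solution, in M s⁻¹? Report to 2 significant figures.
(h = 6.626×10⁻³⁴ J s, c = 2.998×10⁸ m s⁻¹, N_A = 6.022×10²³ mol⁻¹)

1.3×10⁻⁸ M s⁻¹

Photon energy at 323 nm: hc/λ = (6.626×10⁻³⁴)(2.998×10⁸)/(323×10⁻⁹) = 6.150×10⁻¹⁹ J.
Energy delivered: (4.22 W m⁻²)(15.8×10⁻⁴ m²)(3530 s) = 23.54 J.
Photons incident: 23.54 / 6.150×10⁻¹⁹ = 3.828×10¹⁹, i.e. 3.828×10¹⁹/6.022×10²³ = 6.357×10⁻⁵ mol.
Fraction absorbed: 1 − 66.6/100 = 0.3340.
Photons absorbed: 0.3340 × 6.357×10⁻⁵ = 2.123×10⁻⁵ mol.
Product formed: 0.474 × 2.123×10⁻⁵ = 1.006×10⁻⁵ mol.
Rate: 1.006×10⁻⁵ mol / (3530 s × 0.221 L) = 1.3×10⁻⁸ M s⁻¹.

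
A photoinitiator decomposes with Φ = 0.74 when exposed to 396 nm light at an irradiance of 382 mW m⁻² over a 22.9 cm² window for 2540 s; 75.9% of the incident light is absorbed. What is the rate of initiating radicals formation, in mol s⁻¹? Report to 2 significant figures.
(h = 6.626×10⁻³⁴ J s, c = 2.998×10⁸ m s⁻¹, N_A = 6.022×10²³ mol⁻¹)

Photon energy at 396 nm: hc/λ = (6.626×10⁻³⁴)(2.998×10⁸)/(396×10⁻⁹) = 5.016×10⁻¹⁹ J.
Energy delivered: (382 mW m⁻²)(22.9×10⁻⁴ m²)(2540 s) = 2.222 J.
Photons incident: 2.222 / 5.016×10⁻¹⁹ = 4.430×10¹⁸, i.e. 4.430×10¹⁸/6.022×10²³ = 7.356×10⁻⁶ mol.
Photons absorbed: 0.759 × 7.356×10⁻⁶ = 5.583×10⁻⁶ mol.
Product formed: 0.74 × 5.583×10⁻⁶ = 4.131×10⁻⁶ mol.
Rate: 4.131×10⁻⁶ / 2540 s = 1.6×10⁻⁹ mol s⁻¹.

1.6×10⁻⁹ mol s⁻¹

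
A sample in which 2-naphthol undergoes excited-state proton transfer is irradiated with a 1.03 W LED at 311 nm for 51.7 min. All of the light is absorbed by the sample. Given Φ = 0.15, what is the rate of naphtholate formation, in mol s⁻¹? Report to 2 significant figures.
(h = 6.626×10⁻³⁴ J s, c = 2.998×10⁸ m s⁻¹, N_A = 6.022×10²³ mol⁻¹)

4.0×10⁻⁷ mol s⁻¹

Photon energy at 311 nm: hc/λ = (6.626×10⁻³⁴)(2.998×10⁸)/(311×10⁻⁹) = 6.387×10⁻¹⁹ J.
Energy delivered: (1.03 W)(3102 s) = 3195 J.
Photons incident: 3195 / 6.387×10⁻¹⁹ = 5.002×10²¹, i.e. 5.002×10²¹/6.022×10²³ = 0.008306 mol.
Product formed: 0.15 × 0.008306 = 0.001246 mol.
Rate: 0.001246 / 3102 s = 4.0×10⁻⁷ mol s⁻¹.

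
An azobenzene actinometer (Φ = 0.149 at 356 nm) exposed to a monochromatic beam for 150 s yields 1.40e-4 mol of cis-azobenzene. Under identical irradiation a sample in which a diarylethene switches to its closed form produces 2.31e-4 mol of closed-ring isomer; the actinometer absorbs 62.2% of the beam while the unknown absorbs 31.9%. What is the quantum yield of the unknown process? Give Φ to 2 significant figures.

Photons absorbed by the actinometer: 1.40e-4 / 0.149 = 9.396e-4 mol.
Incident flux: 9.396e-4 / 0.622 = 0.001511 einstein.
Absorbed by unknown: 0.319 × 0.001511 = 4.820e-4 mol.
Φ(unknown) = 2.31e-4 / 4.820e-4 = 0.48.

Φ = 0.48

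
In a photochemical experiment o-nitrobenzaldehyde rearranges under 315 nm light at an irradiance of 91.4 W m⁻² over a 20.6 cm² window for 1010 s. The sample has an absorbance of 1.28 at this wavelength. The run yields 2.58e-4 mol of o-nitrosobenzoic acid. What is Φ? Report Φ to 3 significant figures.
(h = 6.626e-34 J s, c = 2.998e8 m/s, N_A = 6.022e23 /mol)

Φ = 0.544

Photon energy at 315 nm: hc/λ = (6.626e-34)(2.998e8)/(315e-9) = 6.306e-19 J.
Energy delivered: (91.4 W m⁻²)(20.6e-4 m²)(1010 s) = 190.2 J.
Photons incident: 190.2 / 6.306e-19 = 3.016e20, i.e. 3.016e20/6.022e23 = 5.008e-4 mol.
Fraction absorbed: 1 − 10^(−1.28) = 0.9475.
Photons absorbed: 0.9475 × 5.008e-4 = 4.745e-4 mol.
Φ = 2.58e-4 mol / 4.745e-4 mol photons = 0.544.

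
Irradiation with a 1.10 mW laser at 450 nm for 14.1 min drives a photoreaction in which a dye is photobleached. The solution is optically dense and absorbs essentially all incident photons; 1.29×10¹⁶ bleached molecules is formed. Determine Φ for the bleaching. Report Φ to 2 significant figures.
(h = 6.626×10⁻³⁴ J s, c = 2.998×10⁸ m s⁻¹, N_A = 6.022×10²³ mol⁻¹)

Φ = 0.0061

Product: 1.29×10¹⁶ / 6.022×10²³ = 2.142×10⁻⁸ mol.
Photon energy at 450 nm: hc/λ = (6.626×10⁻³⁴)(2.998×10⁸)/(450×10⁻⁹) = 4.414×10⁻¹⁹ J.
Energy delivered: (1.10 mW)(846 s) = 0.9306 J.
Photons incident: 0.9306 / 4.414×10⁻¹⁹ = 2.108×10¹⁸, i.e. 2.108×10¹⁸/6.022×10²³ = 3.500×10⁻⁶ mol.
Φ = 2.142×10⁻⁸ mol / 3.500×10⁻⁶ mol photons = 0.0061.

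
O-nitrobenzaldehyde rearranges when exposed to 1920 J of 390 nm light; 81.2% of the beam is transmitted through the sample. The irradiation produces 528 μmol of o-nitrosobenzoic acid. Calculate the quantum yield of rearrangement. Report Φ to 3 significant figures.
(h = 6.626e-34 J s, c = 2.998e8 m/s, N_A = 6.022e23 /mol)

Product: 528 μmol = 5.28e-4 mol.
Photon energy at 390 nm: hc/λ = (6.626e-34)(2.998e8)/(390e-9) = 5.094e-19 J.
Photons incident: 1920 / 5.094e-19 = 3.769e21, i.e. 3.769e21/6.022e23 = 0.006259 mol.
Fraction absorbed: 1 − 81.2/100 = 0.1880.
Photons absorbed: 0.1880 × 0.006259 = 0.001177 mol.
Φ = 5.28e-4 mol / 0.001177 mol photons = 0.449.

Φ = 0.449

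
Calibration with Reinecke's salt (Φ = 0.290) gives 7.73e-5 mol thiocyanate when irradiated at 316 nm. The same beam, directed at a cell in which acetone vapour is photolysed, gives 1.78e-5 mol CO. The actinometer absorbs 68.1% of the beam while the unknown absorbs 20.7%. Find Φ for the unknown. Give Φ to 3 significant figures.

Φ = 0.220

Photons absorbed by the actinometer: 7.73e-5 / 0.290 = 2.666e-4 mol.
Incident flux: 2.666e-4 / 0.681 = 3.915e-4 einstein.
Absorbed by unknown: 0.207 × 3.915e-4 = 8.104e-5 mol.
Φ(unknown) = 1.78e-5 / 8.104e-5 = 0.220.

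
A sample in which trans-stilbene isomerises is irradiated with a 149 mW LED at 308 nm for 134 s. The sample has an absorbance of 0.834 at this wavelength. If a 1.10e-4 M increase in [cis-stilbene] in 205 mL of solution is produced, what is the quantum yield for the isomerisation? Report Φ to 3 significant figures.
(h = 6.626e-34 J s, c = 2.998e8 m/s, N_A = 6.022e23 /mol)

Product: (1.10e-4 M)(0.205 L) = 2.255e-5 mol.
Photon energy at 308 nm: hc/λ = (6.626e-34)(2.998e8)/(308e-9) = 6.450e-19 J.
Energy delivered: (149 mW)(134 s) = 19.97 J.
Photons incident: 19.97 / 6.450e-19 = 3.096e19, i.e. 3.096e19/6.022e23 = 5.141e-5 mol.
Fraction absorbed: 1 − 10^(−0.834) = 0.8534.
Photons absorbed: 0.8534 × 5.141e-5 = 4.387e-5 mol.
Φ = 2.255e-5 mol / 4.387e-5 mol photons = 0.514.

Φ = 0.514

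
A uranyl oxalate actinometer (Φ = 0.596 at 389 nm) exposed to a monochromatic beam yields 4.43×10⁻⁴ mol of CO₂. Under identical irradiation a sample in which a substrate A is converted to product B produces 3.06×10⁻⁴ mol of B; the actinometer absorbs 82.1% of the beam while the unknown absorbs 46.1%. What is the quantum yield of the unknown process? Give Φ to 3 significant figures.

Photons absorbed by the actinometer: 4.43×10⁻⁴ / 0.596 = 7.433×10⁻⁴ mol.
Incident flux: 7.433×10⁻⁴ / 0.821 = 9.054×10⁻⁴ einstein.
Absorbed by unknown: 0.461 × 9.054×10⁻⁴ = 4.174×10⁻⁴ mol.
Φ(unknown) = 3.06×10⁻⁴ / 4.174×10⁻⁴ = 0.733.

Φ = 0.733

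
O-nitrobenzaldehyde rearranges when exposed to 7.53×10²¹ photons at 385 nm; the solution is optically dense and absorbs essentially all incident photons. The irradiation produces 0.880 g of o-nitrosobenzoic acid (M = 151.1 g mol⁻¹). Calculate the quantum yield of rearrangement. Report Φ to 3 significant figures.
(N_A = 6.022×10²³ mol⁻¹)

Φ = 0.466

Product: 0.880 g / 151.1 g mol⁻¹ = 0.005824 mol.
Moles of photons: 7.53×10²¹ / 6.022×10²³ = 0.01250 mol.
Φ = 0.005824 mol / 0.01250 mol photons = 0.466.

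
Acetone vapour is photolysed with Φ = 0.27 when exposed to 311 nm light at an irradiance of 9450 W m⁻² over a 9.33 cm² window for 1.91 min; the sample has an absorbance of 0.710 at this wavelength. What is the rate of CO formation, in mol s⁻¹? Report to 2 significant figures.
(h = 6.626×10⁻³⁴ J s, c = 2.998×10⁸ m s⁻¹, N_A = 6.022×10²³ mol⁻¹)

Photon energy at 311 nm: hc/λ = (6.626×10⁻³⁴)(2.998×10⁸)/(311×10⁻⁹) = 6.387×10⁻¹⁹ J.
Energy delivered: (9450 W m⁻²)(9.33×10⁻⁴ m²)(114.6 s) = 1010 J.
Photons incident: 1010 / 6.387×10⁻¹⁹ = 1.581×10²¹, i.e. 1.581×10²¹/6.022×10²³ = 0.002625 mol.
Fraction absorbed: 1 − 10^(−0.710) = 0.8050.
Photons absorbed: 0.8050 × 0.002625 = 0.002113 mol.
Product formed: 0.27 × 0.002113 = 5.705×10⁻⁴ mol.
Rate: 5.705×10⁻⁴ / 114.6 s = 5.0×10⁻⁶ mol s⁻¹.

5.0×10⁻⁶ mol s⁻¹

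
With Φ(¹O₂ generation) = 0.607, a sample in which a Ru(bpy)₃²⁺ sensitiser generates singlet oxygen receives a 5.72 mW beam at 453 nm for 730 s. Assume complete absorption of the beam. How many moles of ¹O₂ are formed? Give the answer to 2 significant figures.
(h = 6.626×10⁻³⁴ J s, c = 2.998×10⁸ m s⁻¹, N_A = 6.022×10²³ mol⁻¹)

Photon energy at 453 nm: hc/λ = (6.626×10⁻³⁴)(2.998×10⁸)/(453×10⁻⁹) = 4.385×10⁻¹⁹ J.
Energy delivered: (5.72 mW)(730 s) = 4.176 J.
Photons incident: 4.176 / 4.385×10⁻¹⁹ = 9.523×10¹⁸, i.e. 9.523×10¹⁸/6.022×10²³ = 1.581×10⁻⁵ mol.
Product: Φ × n_abs = 0.607 × 1.581×10⁻⁵ = 9.597×10⁻⁶ mol.

9.6×10⁻⁶ mol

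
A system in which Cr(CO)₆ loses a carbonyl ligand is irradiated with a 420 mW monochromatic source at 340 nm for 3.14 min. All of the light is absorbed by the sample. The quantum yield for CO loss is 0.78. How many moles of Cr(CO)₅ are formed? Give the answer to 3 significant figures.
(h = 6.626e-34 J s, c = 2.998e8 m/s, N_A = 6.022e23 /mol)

Photon energy at 340 nm: hc/λ = (6.626e-34)(2.998e8)/(340e-9) = 5.843e-19 J.
Energy delivered: (420 mW)(188.4 s) = 79.13 J.
Photons incident: 79.13 / 5.843e-19 = 1.354e20, i.e. 1.354e20/6.022e23 = 2.248e-4 mol.
Product: Φ × n_abs = 0.78 × 2.248e-4 = 1.753e-4 mol.

1.75e-4 mol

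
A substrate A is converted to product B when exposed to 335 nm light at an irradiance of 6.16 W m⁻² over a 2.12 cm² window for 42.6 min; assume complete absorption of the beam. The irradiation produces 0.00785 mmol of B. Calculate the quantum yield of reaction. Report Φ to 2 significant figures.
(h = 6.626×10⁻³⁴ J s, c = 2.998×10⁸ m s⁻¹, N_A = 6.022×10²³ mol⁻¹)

Product: 0.00785 mmol = 7.85×10⁻⁶ mol.
Photon energy at 335 nm: hc/λ = (6.626×10⁻³⁴)(2.998×10⁸)/(335×10⁻⁹) = 5.930×10⁻¹⁹ J.
Energy delivered: (6.16 W m⁻²)(2.12×10⁻⁴ m²)(2556 s) = 3.338 J.
Photons incident: 3.338 / 5.930×10⁻¹⁹ = 5.629×10¹⁸, i.e. 5.629×10¹⁸/6.022×10²³ = 9.347×10⁻⁶ mol.
Φ = 7.85×10⁻⁶ mol / 9.347×10⁻⁶ mol photons = 0.84.

Φ = 0.84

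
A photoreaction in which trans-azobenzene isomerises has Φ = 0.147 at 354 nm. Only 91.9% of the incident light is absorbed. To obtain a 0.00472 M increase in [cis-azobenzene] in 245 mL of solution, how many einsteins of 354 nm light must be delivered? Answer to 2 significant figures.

Product: (0.00472 M)(0.245 L) = 0.001156 mol.
Photons that must be absorbed: 0.001156 / 0.147 = 0.007864 mol.
Incident photons needed: 0.007864 / 0.919 = 0.008557 mol.

0.0086 einstein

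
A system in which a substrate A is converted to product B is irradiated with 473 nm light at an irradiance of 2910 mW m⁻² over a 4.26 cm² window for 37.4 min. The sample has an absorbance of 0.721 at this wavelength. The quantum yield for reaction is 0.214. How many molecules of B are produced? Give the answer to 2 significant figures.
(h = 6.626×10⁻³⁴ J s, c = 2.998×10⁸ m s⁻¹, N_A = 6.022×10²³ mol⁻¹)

Photon energy at 473 nm: hc/λ = (6.626×10⁻³⁴)(2.998×10⁸)/(473×10⁻⁹) = 4.200×10⁻¹⁹ J.
Energy delivered: (2910 mW m⁻²)(4.26×10⁻⁴ m²)(2244 s) = 2.782 J.
Photons incident: 2.782 / 4.200×10⁻¹⁹ = 6.624×10¹⁸, i.e. 6.624×10¹⁸/6.022×10²³ = 1.100×10⁻⁵ mol.
Fraction absorbed: 1 − 10^(−0.721) = 0.8099.
Photons absorbed: 0.8099 × 1.100×10⁻⁵ = 8.909×10⁻⁶ mol.
Product: Φ × n_abs = 0.214 × 8.909×10⁻⁶ = 1.907×10⁻⁶ mol.
As a count: 1.907×10⁻⁶ × 6.022×10²³ = 1.1×10¹⁸.

1.1×10¹⁸ molecules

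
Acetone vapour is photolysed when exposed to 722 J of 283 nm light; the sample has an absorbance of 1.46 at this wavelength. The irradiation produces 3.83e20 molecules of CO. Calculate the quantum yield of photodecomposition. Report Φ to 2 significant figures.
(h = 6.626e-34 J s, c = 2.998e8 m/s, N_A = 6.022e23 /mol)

Φ = 0.39

Product: 3.83e20 / 6.022e23 = 6.360e-4 mol.
Photon energy at 283 nm: hc/λ = (6.626e-34)(2.998e8)/(283e-9) = 7.019e-19 J.
Photons incident: 722 / 7.019e-19 = 1.029e21, i.e. 1.029e21/6.022e23 = 0.001709 mol.
Fraction absorbed: 1 − 10^(−1.46) = 0.9653.
Photons absorbed: 0.9653 × 0.001709 = 0.001650 mol.
Φ = 6.360e-4 mol / 0.001650 mol photons = 0.39.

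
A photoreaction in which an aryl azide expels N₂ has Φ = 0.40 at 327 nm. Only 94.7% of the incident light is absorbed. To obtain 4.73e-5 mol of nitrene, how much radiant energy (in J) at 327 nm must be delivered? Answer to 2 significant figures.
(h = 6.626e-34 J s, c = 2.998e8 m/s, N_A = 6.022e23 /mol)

46 J

Photons that must be absorbed: 4.73e-5 / 0.40 = 1.182e-4 mol.
Incident photons needed: 1.182e-4 / 0.947 = 1.248e-4 mol.
Photon energy: hc/λ = 6.075e-19 J; per mole, 3.658e5 J mol⁻¹.
Energy required: 1.248e-4 × 3.658e5 = 46 J.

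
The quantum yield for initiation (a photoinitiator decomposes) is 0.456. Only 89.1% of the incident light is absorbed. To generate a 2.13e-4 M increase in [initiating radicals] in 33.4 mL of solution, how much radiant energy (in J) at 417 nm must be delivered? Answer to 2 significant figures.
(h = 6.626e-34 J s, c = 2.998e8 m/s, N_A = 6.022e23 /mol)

Product: (2.13e-4 M)(0.0334 L) = 7.114e-6 mol.
Photons that must be absorbed: 7.114e-6 / 0.456 = 1.560e-5 mol.
Incident photons needed: 1.560e-5 / 0.891 = 1.751e-5 mol.
Photon energy: hc/λ = 4.764e-19 J; per mole, 2.869e5 J mol⁻¹.
Energy required: 1.751e-5 × 2.869e5 = 5.0 J.

5.0 J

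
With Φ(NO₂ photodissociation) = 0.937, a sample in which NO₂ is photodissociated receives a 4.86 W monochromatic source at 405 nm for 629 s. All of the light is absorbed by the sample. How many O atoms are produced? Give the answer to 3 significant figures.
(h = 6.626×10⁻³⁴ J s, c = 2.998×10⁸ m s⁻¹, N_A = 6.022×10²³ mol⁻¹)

Photon energy at 405 nm: hc/λ = (6.626×10⁻³⁴)(2.998×10⁸)/(405×10⁻⁹) = 4.905×10⁻¹⁹ J.
Energy delivered: (4.86 W)(629 s) = 3057 J.
Photons incident: 3057 / 4.905×10⁻¹⁹ = 6.232×10²¹, i.e. 6.232×10²¹/6.022×10²³ = 0.01035 mol.
Product: Φ × n_abs = 0.937 × 0.01035 = 0.009698 mol.
As a count: 0.009698 × 6.022×10²³ = 5.84×10²¹.

5.84×10²¹ atoms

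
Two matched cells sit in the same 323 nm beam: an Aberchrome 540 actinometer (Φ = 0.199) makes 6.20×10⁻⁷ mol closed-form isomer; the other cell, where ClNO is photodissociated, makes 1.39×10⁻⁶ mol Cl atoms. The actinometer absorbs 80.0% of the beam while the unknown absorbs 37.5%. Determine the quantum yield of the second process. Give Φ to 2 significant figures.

Φ = 0.95

Photons absorbed by the actinometer: 6.20×10⁻⁷ / 0.199 = 3.116×10⁻⁶ mol.
Incident flux: 3.116×10⁻⁶ / 0.800 = 3.895×10⁻⁶ einstein.
Absorbed by unknown: 0.375 × 3.895×10⁻⁶ = 1.461×10⁻⁶ mol.
Φ(unknown) = 1.39×10⁻⁶ / 1.461×10⁻⁶ = 0.95.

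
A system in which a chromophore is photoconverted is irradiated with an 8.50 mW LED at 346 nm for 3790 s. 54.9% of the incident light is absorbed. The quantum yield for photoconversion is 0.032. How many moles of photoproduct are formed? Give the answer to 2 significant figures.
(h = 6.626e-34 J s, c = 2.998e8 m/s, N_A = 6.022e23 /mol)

1.6e-6 mol

Photon energy at 346 nm: hc/λ = (6.626e-34)(2.998e8)/(346e-9) = 5.741e-19 J.
Energy delivered: (8.50 mW)(3790 s) = 32.22 J.
Photons incident: 32.22 / 5.741e-19 = 5.612e19, i.e. 5.612e19/6.022e23 = 9.319e-5 mol.
Photons absorbed: 0.549 × 9.319e-5 = 5.116e-5 mol.
Product: Φ × n_abs = 0.032 × 5.116e-5 = 1.637e-6 mol.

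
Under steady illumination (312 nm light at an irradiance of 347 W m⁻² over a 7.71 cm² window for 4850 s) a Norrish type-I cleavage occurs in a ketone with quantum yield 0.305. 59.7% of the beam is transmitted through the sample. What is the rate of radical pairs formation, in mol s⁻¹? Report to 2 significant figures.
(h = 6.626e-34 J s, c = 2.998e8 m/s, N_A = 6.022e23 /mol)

8.6e-8 mol s⁻¹

Photon energy at 312 nm: hc/λ = (6.626e-34)(2.998e8)/(312e-9) = 6.367e-19 J.
Energy delivered: (347 W m⁻²)(7.71e-4 m²)(4850 s) = 1298 J.
Photons incident: 1298 / 6.367e-19 = 2.039e21, i.e. 2.039e21/6.022e23 = 0.003386 mol.
Fraction absorbed: 1 − 59.7/100 = 0.4030.
Photons absorbed: 0.4030 × 0.003386 = 0.001365 mol.
Product formed: 0.305 × 0.001365 = 4.163e-4 mol.
Rate: 4.163e-4 / 4850 s = 8.6e-8 mol s⁻¹.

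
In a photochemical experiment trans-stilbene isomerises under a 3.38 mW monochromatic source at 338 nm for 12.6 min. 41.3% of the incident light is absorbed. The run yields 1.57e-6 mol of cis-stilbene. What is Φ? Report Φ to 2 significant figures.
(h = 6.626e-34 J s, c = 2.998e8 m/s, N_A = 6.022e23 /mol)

Φ = 0.53

Photon energy at 338 nm: hc/λ = (6.626e-34)(2.998e8)/(338e-9) = 5.877e-19 J.
Energy delivered: (3.38 mW)(756 s) = 2.555 J.
Photons incident: 2.555 / 5.877e-19 = 4.347e18, i.e. 4.347e18/6.022e23 = 7.219e-6 mol.
Photons absorbed: 0.413 × 7.219e-6 = 2.981e-6 mol.
Φ = 1.57e-6 mol / 2.981e-6 mol photons = 0.53.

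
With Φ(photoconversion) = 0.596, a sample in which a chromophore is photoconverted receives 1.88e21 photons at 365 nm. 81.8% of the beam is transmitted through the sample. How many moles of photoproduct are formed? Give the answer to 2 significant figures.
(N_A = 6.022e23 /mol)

3.4e-4 mol

Moles of photons: 1.88e21 / 6.022e23 = 0.003122 mol.
Fraction absorbed: 1 − 81.8/100 = 0.1820.
Photons absorbed: 0.1820 × 0.003122 = 5.682e-4 mol.
Product: Φ × n_abs = 0.596 × 5.682e-4 = 3.386e-4 mol.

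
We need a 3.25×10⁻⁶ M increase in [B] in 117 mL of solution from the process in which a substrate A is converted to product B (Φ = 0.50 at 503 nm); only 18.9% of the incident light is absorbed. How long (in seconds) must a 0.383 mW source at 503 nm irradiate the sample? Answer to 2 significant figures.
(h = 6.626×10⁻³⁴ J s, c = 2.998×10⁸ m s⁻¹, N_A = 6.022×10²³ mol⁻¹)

t ≈ 2500 s

Product: (3.25×10⁻⁶ M)(0.117 L) = 3.803×10⁻⁷ mol.
Photons that must be absorbed: 3.803×10⁻⁷ / 0.50 = 7.606×10⁻⁷ mol.
Incident photons needed: 7.606×10⁻⁷ / 0.189 = 4.024×10⁻⁶ mol.
Photon energy: hc/λ = 3.949×10⁻¹⁹ J; per mole, 2.378×10⁵ J mol⁻¹.
Energy required: 4.024×10⁻⁶ × 2.378×10⁵ = 0.9569 J.
Time: 0.9569 J / 0.000383 W = 2500 s.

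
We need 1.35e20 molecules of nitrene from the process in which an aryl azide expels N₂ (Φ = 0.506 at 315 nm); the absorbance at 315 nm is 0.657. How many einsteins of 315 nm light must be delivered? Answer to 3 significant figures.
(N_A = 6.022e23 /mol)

Product: 1.35e20 / 6.022e23 = 2.242e-4 mol.
Photons that must be absorbed: 2.242e-4 / 0.506 = 4.431e-4 mol.
Fraction absorbed: 1 − 10^(−0.657) = 0.7797.
Incident photons needed: 4.431e-4 / 0.7797 = 5.683e-4 mol.

5.68e-4 einstein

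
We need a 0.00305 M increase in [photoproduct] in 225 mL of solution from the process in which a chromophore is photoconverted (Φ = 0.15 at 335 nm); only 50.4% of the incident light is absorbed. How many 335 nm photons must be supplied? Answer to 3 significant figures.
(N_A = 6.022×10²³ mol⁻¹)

5.47×10²¹ photons

Product: (0.00305 M)(0.225 L) = 6.863×10⁻⁴ mol.
Photons that must be absorbed: 6.863×10⁻⁴ / 0.15 = 0.004575 mol.
Incident photons needed: 0.004575 / 0.504 = 0.009077 mol.
Photon count: 0.009077 × 6.022×10²³ = 5.47×10²¹.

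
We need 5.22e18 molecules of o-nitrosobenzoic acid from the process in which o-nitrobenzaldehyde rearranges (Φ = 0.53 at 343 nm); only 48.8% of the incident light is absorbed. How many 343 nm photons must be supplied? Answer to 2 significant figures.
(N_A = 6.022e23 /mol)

2.0e19 photons

Product: 5.22e18 / 6.022e23 = 8.668e-6 mol.
Photons that must be absorbed: 8.668e-6 / 0.53 = 1.635e-5 mol.
Incident photons needed: 1.635e-5 / 0.488 = 3.350e-5 mol.
Photon count: 3.350e-5 × 6.022e23 = 2.0e19.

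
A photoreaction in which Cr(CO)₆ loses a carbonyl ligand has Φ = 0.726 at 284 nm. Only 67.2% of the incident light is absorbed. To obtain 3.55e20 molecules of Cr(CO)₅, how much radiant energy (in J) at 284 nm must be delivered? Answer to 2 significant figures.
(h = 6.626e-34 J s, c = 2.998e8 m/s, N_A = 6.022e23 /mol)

Product: 3.55e20 / 6.022e23 = 5.895e-4 mol.
Photons that must be absorbed: 5.895e-4 / 0.726 = 8.120e-4 mol.
Incident photons needed: 8.120e-4 / 0.672 = 0.001208 mol.
Photon energy: hc/λ = 6.995e-19 J; per mole, 4.212e5 J mol⁻¹.
Energy required: 0.001208 × 4.212e5 = 510 J.

510 J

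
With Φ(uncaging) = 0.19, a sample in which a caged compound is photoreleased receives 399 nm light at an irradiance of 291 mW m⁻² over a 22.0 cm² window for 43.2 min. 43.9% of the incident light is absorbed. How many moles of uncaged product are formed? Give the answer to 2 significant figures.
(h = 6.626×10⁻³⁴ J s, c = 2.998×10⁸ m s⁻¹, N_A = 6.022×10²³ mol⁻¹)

Photon energy at 399 nm: hc/λ = (6.626×10⁻³⁴)(2.998×10⁸)/(399×10⁻⁹) = 4.979×10⁻¹⁹ J.
Energy delivered: (291 mW m⁻²)(22.0×10⁻⁴ m²)(2592 s) = 1.659 J.
Photons incident: 1.659 / 4.979×10⁻¹⁹ = 3.332×10¹⁸, i.e. 3.332×10¹⁸/6.022×10²³ = 5.533×10⁻⁶ mol.
Photons absorbed: 0.439 × 5.533×10⁻⁶ = 2.429×10⁻⁶ mol.
Product: Φ × n_abs = 0.19 × 2.429×10⁻⁶ = 4.615×10⁻⁷ mol.

4.6×10⁻⁷ mol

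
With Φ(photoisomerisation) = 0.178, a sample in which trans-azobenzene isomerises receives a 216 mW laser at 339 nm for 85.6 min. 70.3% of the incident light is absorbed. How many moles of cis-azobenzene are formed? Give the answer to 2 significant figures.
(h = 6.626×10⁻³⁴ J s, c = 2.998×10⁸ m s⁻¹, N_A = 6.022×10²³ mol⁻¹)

3.9×10⁻⁴ mol

Photon energy at 339 nm: hc/λ = (6.626×10⁻³⁴)(2.998×10⁸)/(339×10⁻⁹) = 5.860×10⁻¹⁹ J.
Energy delivered: (216 mW)(5136 s) = 1109 J.
Photons incident: 1109 / 5.860×10⁻¹⁹ = 1.892×10²¹, i.e. 1.892×10²¹/6.022×10²³ = 0.003142 mol.
Photons absorbed: 0.703 × 0.003142 = 0.002209 mol.
Product: Φ × n_abs = 0.178 × 0.002209 = 3.932×10⁻⁴ mol.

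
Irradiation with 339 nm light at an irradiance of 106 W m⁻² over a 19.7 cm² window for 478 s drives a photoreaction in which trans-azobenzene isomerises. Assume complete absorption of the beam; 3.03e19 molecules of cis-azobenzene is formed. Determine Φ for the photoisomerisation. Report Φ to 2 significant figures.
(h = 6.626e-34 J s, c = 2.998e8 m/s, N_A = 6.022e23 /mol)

Φ = 0.18

Product: 3.03e19 / 6.022e23 = 5.032e-5 mol.
Photon energy at 339 nm: hc/λ = (6.626e-34)(2.998e8)/(339e-9) = 5.860e-19 J.
Energy delivered: (106 W m⁻²)(19.7e-4 m²)(478 s) = 99.82 J.
Photons incident: 99.82 / 5.860e-19 = 1.703e20, i.e. 1.703e20/6.022e23 = 2.828e-4 mol.
Φ = 5.032e-5 mol / 2.828e-4 mol photons = 0.18.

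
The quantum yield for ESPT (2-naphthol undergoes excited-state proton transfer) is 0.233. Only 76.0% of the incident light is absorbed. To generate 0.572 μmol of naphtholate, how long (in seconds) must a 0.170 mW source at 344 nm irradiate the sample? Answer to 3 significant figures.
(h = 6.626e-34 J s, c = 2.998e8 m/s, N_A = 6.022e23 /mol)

t ≈ 6610 s

Product: 0.572 μmol = 5.72e-7 mol.
Photons that must be absorbed: 5.72e-7 / 0.233 = 2.455e-6 mol.
Incident photons needed: 2.455e-6 / 0.760 = 3.230e-6 mol.
Photon energy: hc/λ = 5.775e-19 J; per mole, 3.478e5 J mol⁻¹.
Energy required: 3.230e-6 × 3.478e5 = 1.123 J.
Time: 1.123 J / 0.00017 W = 6610 s.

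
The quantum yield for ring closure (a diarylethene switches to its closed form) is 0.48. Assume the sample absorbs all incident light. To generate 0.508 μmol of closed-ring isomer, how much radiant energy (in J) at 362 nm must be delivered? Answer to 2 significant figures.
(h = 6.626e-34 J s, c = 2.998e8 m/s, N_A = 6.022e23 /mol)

0.35 J

Product: 0.508 μmol = 5.08e-7 mol.
Photons that must be absorbed: 5.08e-7 / 0.48 = 1.058e-6 mol.
Photon energy: hc/λ = 5.487e-19 J; per mole, 3.304e5 J mol⁻¹.
Energy required: 1.058e-6 × 3.304e5 = 0.35 J.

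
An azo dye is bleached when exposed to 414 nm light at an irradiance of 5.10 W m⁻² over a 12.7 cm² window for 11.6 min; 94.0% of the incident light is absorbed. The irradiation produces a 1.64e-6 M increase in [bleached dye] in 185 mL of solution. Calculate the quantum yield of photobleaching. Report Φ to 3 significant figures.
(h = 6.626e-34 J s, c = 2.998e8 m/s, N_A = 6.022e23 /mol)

Φ = 0.0207

Product: (1.64e-6 M)(0.185 L) = 3.034e-7 mol.
Photon energy at 414 nm: hc/λ = (6.626e-34)(2.998e8)/(414e-9) = 4.798e-19 J.
Energy delivered: (5.10 W m⁻²)(12.7e-4 m²)(696 s) = 4.508 J.
Photons incident: 4.508 / 4.798e-19 = 9.396e18, i.e. 9.396e18/6.022e23 = 1.560e-5 mol.
Photons absorbed: 0.940 × 1.560e-5 = 1.466e-5 mol.
Φ = 3.034e-7 mol / 1.466e-5 mol photons = 0.0207.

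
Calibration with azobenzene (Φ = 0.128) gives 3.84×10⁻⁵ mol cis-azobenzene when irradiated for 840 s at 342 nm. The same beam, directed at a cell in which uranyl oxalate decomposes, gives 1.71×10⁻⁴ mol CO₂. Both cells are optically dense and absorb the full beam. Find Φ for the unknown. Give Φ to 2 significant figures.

Φ = 0.57

Photons absorbed by the actinometer: 3.84×10⁻⁵ / 0.128 = 3.000×10⁻⁴ mol.
Φ(unknown) = 1.71×10⁻⁴ / 3.000×10⁻⁴ = 0.57.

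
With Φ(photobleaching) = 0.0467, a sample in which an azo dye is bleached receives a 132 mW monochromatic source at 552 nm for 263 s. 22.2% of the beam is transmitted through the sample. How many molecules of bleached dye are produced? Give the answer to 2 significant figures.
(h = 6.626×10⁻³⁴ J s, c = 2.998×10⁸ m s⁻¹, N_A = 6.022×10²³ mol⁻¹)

Photon energy at 552 nm: hc/λ = (6.626×10⁻³⁴)(2.998×10⁸)/(552×10⁻⁹) = 3.599×10⁻¹⁹ J.
Energy delivered: (132 mW)(263 s) = 34.72 J.
Photons incident: 34.72 / 3.599×10⁻¹⁹ = 9.647×10¹⁹, i.e. 9.647×10¹⁹/6.022×10²³ = 1.602×10⁻⁴ mol.
Fraction absorbed: 1 − 22.2/100 = 0.7780.
Photons absorbed: 0.7780 × 1.602×10⁻⁴ = 1.246×10⁻⁴ mol.
Product: Φ × n_abs = 0.0467 × 1.246×10⁻⁴ = 5.819×10⁻⁶ mol.
As a count: 5.819×10⁻⁶ × 6.022×10²³ = 3.5×10¹⁸.

3.5×10¹⁸ molecules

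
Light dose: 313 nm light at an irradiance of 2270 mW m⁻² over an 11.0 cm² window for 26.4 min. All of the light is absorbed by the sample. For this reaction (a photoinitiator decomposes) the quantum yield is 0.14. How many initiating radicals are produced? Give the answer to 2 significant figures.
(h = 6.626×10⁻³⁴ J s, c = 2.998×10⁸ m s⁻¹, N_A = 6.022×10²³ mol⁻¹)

Photon energy at 313 nm: hc/λ = (6.626×10⁻³⁴)(2.998×10⁸)/(313×10⁻⁹) = 6.347×10⁻¹⁹ J.
Energy delivered: (2270 mW m⁻²)(11.0×10⁻⁴ m²)(1584 s) = 3.955 J.
Photons incident: 3.955 / 6.347×10⁻¹⁹ = 6.231×10¹⁸, i.e. 6.231×10¹⁸/6.022×10²³ = 1.035×10⁻⁵ mol.
Product: Φ × n_abs = 0.14 × 1.035×10⁻⁵ = 1.449×10⁻⁶ mol.
As a count: 1.449×10⁻⁶ × 6.022×10²³ = 8.7×10¹⁷.

8.7×10¹⁷ initiating radicals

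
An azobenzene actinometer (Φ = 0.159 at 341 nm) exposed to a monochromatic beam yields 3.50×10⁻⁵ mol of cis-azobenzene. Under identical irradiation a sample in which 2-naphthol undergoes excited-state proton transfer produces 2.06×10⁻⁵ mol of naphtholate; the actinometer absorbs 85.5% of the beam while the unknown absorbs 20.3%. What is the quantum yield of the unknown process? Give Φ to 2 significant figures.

Φ = 0.39

Photons absorbed by the actinometer: 3.50×10⁻⁵ / 0.159 = 2.201×10⁻⁴ mol.
Incident flux: 2.201×10⁻⁴ / 0.855 = 2.574×10⁻⁴ einstein.
Absorbed by unknown: 0.203 × 2.574×10⁻⁴ = 5.225×10⁻⁵ mol.
Φ(unknown) = 2.06×10⁻⁵ / 5.225×10⁻⁵ = 0.39.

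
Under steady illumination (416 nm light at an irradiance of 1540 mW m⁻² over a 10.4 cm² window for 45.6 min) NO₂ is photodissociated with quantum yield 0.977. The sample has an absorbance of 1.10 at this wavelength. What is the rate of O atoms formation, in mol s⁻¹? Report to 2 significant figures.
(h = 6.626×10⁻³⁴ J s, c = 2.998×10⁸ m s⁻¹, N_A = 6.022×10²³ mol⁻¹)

5.0×10⁻⁹ mol s⁻¹

Photon energy at 416 nm: hc/λ = (6.626×10⁻³⁴)(2.998×10⁸)/(416×10⁻⁹) = 4.775×10⁻¹⁹ J.
Energy delivered: (1540 mW m⁻²)(10.4×10⁻⁴ m²)(2736 s) = 4.382 J.
Photons incident: 4.382 / 4.775×10⁻¹⁹ = 9.177×10¹⁸, i.e. 9.177×10¹⁸/6.022×10²³ = 1.524×10⁻⁵ mol.
Fraction absorbed: 1 − 10^(−1.10) = 0.9206.
Photons absorbed: 0.9206 × 1.524×10⁻⁵ = 1.403×10⁻⁵ mol.
Product formed: 0.977 × 1.403×10⁻⁵ = 1.371×10⁻⁵ mol.
Rate: 1.371×10⁻⁵ / 2736 s = 5.0×10⁻⁹ mol s⁻¹.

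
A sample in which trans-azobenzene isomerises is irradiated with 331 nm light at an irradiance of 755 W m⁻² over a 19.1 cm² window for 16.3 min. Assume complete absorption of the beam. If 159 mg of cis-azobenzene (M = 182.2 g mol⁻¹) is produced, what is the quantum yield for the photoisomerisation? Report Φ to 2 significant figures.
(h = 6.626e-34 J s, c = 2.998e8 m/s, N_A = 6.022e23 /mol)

Product: 159 mg / 182.2 g mol⁻¹ = 8.727e-4 mol.
Photon energy at 331 nm: hc/λ = (6.626e-34)(2.998e8)/(331e-9) = 6.001e-19 J.
Energy delivered: (755 W m⁻²)(19.1e-4 m²)(978 s) = 1410 J.
Photons incident: 1410 / 6.001e-19 = 2.350e21, i.e. 2.350e21/6.022e23 = 0.003902 mol.
Φ = 8.727e-4 mol / 0.003902 mol photons = 0.22.

Φ = 0.22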